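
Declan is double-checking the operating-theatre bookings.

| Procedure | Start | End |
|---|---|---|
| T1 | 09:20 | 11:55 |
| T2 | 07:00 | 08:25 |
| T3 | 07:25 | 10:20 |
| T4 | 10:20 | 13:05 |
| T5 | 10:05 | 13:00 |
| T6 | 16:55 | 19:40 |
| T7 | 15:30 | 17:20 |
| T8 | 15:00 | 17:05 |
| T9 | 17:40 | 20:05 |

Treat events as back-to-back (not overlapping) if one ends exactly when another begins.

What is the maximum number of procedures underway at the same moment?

3

Sweep the timeline, counting +1 at each start and −1 at each end (ends before starts at a tie):
07:00 start T2 → 1
07:25 start T3 → 2
08:25 end T2 → 1
09:20 start T1 → 2
10:05 start T5 → 3
10:20 end T3 → 2
10:20 start T4 → 3
11:55 end T1 → 2
13:00 end T5 → 1
13:05 end T4 → 0
15:00 start T8 → 1
15:30 start T7 → 2
16:55 start T6 → 3
17:05 end T8 → 2
17:20 end T7 → 1
17:40 start T9 → 2
19:40 end T6 → 1
20:05 end T9 → 0
Peak is 3, at 10:05 (T1, T3, T5).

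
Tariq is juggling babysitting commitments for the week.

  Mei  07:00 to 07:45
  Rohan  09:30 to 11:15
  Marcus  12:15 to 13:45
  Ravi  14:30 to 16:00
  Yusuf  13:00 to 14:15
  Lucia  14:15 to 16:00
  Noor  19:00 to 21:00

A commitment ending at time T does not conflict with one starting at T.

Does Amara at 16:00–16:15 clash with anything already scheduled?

Mei: ends 07:45 at or before Amara starts 16:00 → clear.
Rohan: ends 11:15 at or before Amara starts 16:00 → clear.
Marcus: ends 13:45 at or before Amara starts 16:00 → clear.
Yusuf: ends 14:15 at or before Amara starts 16:00 → clear.
Lucia: ends 16:00 at or before Amara starts 16:00 → clear.
Ravi: ends 16:00 at or before Amara starts 16:00 → clear.
Noor: starts 19:00 at or after Amara ends 16:15 → clear.

No — it doesn't clash with anything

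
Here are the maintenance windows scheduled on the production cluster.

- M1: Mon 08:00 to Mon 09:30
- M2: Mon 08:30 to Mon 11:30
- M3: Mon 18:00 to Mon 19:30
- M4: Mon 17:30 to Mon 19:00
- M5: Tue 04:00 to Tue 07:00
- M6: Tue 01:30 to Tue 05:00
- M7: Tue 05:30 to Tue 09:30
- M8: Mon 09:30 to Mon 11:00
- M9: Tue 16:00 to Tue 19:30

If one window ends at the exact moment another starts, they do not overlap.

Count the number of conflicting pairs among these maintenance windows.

Sorted by start: M1, M2, M8, M4, M3, M6, M5, M7, M9.
M2 starts before M1 ends → M1 and M2 overlap.
M8 starts exactly when M1 ends (back-to-back, no overlap), so M1 has no further overlaps.
M8 starts before M2 ends → M2 and M8 overlap.
M4 starts after M2 ends, so M2 has no further overlaps.
M4 starts after M8 ends, so M8 has no further overlaps.
M3 starts before M4 ends → M4 and M3 overlap.
M6 starts after M4 ends, so M4 has no further overlaps.
M6 starts after M3 ends, so M3 has no further overlaps.
M5 starts before M6 ends → M6 and M5 overlap.
M7 starts after M6 ends, so M6 has no further overlaps.
M7 starts before M5 ends → M5 and M7 overlap.
M9 starts after M5 ends.
M9 starts after M7 ends.
Overlapping pairs: M1 & M2, M2 & M8, M3 & M4, M5 & M6, M5 & M7 — 5 in total.

5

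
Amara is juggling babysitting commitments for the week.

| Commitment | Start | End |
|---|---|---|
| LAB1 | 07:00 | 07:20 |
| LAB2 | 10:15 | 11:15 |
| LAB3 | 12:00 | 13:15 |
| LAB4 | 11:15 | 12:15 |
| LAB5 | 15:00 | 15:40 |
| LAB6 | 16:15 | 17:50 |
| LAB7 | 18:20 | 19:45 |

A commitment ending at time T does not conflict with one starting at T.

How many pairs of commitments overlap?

1

Sorted by start: LAB1, LAB2, LAB4, LAB3, LAB5, LAB6, LAB7.
LAB2 starts after LAB1 ends — done with LAB1.
LAB4 starts exactly when LAB2 ends (back-to-back, no overlap) — done with LAB2.
LAB3 starts before LAB4 ends → LAB4 and LAB3 overlap.
LAB5 starts after LAB4 ends — done with LAB4.
LAB5 starts after LAB3 ends — done with LAB3.
LAB6 starts after LAB5 ends — done with LAB5.
LAB7 starts after LAB6 ends.
Overlapping pairs: LAB3 & LAB4 — 1 in total.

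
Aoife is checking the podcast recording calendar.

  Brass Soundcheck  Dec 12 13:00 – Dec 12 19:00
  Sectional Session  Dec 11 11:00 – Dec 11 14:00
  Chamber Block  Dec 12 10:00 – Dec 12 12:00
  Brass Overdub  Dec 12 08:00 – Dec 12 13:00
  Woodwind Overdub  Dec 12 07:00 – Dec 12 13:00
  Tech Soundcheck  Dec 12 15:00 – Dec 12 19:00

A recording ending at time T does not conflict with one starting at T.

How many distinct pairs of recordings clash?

4

Sorted by start: Sectional Session, Woodwind Overdub, Brass Overdub, Chamber Block, Brass Soundcheck, Tech Soundcheck.
Woodwind Overdub starts after Sectional Session ends, so Sectional Session has no further overlaps.
Brass Overdub starts before Woodwind Overdub ends → Woodwind Overdub and Brass Overdub overlap.
Chamber Block starts before Woodwind Overdub ends → Woodwind Overdub and Chamber Block overlap.
Brass Soundcheck starts exactly when Woodwind Overdub ends (back-to-back, no overlap), so Woodwind Overdub has no further overlaps.
Chamber Block starts before Brass Overdub ends → Brass Overdub and Chamber Block overlap.
Brass Soundcheck starts exactly when Brass Overdub ends (back-to-back, no overlap), so Brass Overdub has no further overlaps.
Brass Soundcheck starts after Chamber Block ends, so Chamber Block has no further overlaps.
Tech Soundcheck starts before Brass Soundcheck ends → Brass Soundcheck and Tech Soundcheck overlap.
Overlapping pairs: Brass Overdub & Chamber Block, Brass Overdub & Woodwind Overdub, Brass Soundcheck & Tech Soundcheck, Chamber Block & Woodwind Overdub — 4 in total.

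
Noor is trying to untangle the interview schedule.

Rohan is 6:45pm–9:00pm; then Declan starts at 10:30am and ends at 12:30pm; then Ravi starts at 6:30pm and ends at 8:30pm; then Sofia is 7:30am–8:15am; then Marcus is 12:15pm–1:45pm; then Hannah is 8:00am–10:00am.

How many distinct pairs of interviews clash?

Two intervals overlap when each starts before the other ends.
Sorted by start: Sofia, Hannah, Declan, Marcus, Ravi, Rohan.
Hannah starts before Sofia ends → Sofia and Hannah overlap.
Declan starts after Sofia ends; Sofia is clear from here.
Declan starts after Hannah ends; Hannah is clear from here.
Marcus starts before Declan ends → Declan and Marcus overlap.
Ravi starts after Declan ends; Declan is clear from here.
Ravi starts after Marcus ends; Marcus is clear from here.
Rohan starts before Ravi ends → Ravi and Rohan overlap.
Overlapping pairs: Declan & Marcus, Hannah & Sofia, Ravi & Rohan — 3 in total.

3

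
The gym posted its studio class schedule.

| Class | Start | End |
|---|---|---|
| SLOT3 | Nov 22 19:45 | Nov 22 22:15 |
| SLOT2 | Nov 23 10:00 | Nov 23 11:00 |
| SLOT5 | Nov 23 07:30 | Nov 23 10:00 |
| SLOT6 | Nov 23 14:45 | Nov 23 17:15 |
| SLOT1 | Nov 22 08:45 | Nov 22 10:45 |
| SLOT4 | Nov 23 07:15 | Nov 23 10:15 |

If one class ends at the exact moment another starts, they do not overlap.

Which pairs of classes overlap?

Sorted by start: SLOT1, SLOT3, SLOT4, SLOT5, SLOT2, SLOT6.
SLOT3 starts after SLOT1 ends, so nothing later overlaps SLOT1 either.
SLOT4 starts after SLOT3 ends, so nothing later overlaps SLOT3 either.
SLOT5 starts before SLOT4 ends → SLOT4 and SLOT5 overlap.
SLOT2 starts before SLOT4 ends → SLOT4 and SLOT2 overlap.
SLOT6 starts after SLOT4 ends.
SLOT2 starts exactly when SLOT5 ends (back-to-back, no overlap), so nothing later overlaps SLOT5 either.
SLOT6 starts after SLOT2 ends.

SLOT2 & SLOT4, SLOT4 & SLOT5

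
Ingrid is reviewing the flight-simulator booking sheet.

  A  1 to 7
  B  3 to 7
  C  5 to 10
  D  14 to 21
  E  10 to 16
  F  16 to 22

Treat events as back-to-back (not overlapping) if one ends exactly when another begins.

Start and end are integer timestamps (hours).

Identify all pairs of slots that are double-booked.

Sorted by start: A, B, C, E, D, F.
B starts before A ends → A and B overlap.
C starts before A ends → A and C overlap.
E starts after A ends, so nothing later overlaps A either.
C starts before B ends → B and C overlap.
E starts after B ends, so nothing later overlaps B either.
E starts exactly when C ends (back-to-back, no overlap), so nothing later overlaps C either.
D starts before E ends → E and D overlap.
F starts exactly when E ends (back-to-back, no overlap).
F starts before D ends → D and F overlap.

A & B, A & C, B & C, D & E, D & F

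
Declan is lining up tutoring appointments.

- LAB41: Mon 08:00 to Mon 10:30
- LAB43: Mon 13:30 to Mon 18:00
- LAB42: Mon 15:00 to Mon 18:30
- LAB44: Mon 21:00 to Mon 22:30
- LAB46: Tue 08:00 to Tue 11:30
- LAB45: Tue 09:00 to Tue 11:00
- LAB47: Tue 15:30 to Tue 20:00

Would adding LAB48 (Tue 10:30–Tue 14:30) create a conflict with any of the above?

Yes — it overlaps LAB45, LAB46

LAB41: ends Mon 10:30 at or before LAB48 starts Tue 10:30 → clear.
LAB43: ends Mon 18:00 at or before LAB48 starts Tue 10:30 → clear.
LAB42: ends Mon 18:30 at or before LAB48 starts Tue 10:30 → clear.
LAB44: ends Mon 22:30 at or before LAB48 starts Tue 10:30 → clear.
LAB46: starts Tue 08:00 before LAB48 ends Tue 14:30, and ends Tue 11:30 after LAB48 starts Tue 10:30 → overlap.
LAB45: starts Tue 09:00 before LAB48 ends Tue 14:30, and ends Tue 11:00 after LAB48 starts Tue 10:30 → overlap.
LAB47: starts Tue 15:30 at or after LAB48 ends Tue 14:30 → clear.
LAB48 overlaps LAB45, LAB46.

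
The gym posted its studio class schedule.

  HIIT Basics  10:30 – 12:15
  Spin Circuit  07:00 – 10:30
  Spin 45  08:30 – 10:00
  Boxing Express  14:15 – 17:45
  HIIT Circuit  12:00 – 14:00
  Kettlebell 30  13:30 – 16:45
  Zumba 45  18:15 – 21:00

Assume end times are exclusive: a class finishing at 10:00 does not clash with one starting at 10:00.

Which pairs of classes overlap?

Sorted by start: Spin Circuit, Spin 45, HIIT Basics, HIIT Circuit, Kettlebell 30, Boxing Express, Zumba 45.
Spin 45 starts before Spin Circuit ends → Spin Circuit and Spin 45 overlap.
HIIT Basics starts exactly when Spin Circuit ends (back-to-back, no overlap), so Spin Circuit has no further overlaps.
HIIT Basics starts after Spin 45 ends, so Spin 45 has no further overlaps.
HIIT Circuit starts before HIIT Basics ends → HIIT Basics and HIIT Circuit overlap.
Kettlebell 30 starts after HIIT Basics ends, so HIIT Basics has no further overlaps.
Kettlebell 30 starts before HIIT Circuit ends → HIIT Circuit and Kettlebell 30 overlap.
Boxing Express starts after HIIT Circuit ends, so HIIT Circuit has no further overlaps.
Boxing Express starts before Kettlebell 30 ends → Kettlebell 30 and Boxing Express overlap.
Zumba 45 starts after Kettlebell 30 ends.
Zumba 45 starts after Boxing Express ends.

Boxing Express & Kettlebell 30, HIIT Basics & HIIT Circuit, HIIT Circuit & Kettlebell 30, Spin 45 & Spin Circuit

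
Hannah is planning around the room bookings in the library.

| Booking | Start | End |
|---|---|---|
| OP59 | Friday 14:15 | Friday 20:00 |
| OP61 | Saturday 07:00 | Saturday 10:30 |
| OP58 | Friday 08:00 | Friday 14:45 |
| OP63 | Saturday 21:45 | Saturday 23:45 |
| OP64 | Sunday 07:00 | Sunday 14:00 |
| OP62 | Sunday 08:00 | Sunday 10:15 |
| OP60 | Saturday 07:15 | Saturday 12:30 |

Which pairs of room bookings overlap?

OP58 & OP59, OP60 & OP61, OP62 & OP64

Sorted by start: OP58, OP59, OP61, OP60, OP63, OP64, OP62.
OP59 starts before OP58 ends → OP58 and OP59 overlap.
OP61 starts after OP58 ends; OP58 is clear from here.
OP61 starts after OP59 ends; OP59 is clear from here.
OP60 starts before OP61 ends → OP61 and OP60 overlap.
OP63 starts after OP61 ends; OP61 is clear from here.
OP63 starts after OP60 ends; OP60 is clear from here.
OP64 starts after OP63 ends; OP63 is clear from here.
OP62 starts before OP64 ends → OP64 and OP62 overlap.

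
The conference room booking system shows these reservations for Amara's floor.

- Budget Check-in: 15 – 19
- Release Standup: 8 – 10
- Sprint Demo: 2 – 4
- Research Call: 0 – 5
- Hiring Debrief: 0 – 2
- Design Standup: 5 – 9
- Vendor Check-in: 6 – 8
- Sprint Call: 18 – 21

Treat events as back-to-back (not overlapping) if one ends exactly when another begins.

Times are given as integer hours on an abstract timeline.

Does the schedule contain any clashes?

Yes

Sorted by start: Hiring Debrief, Research Call, Sprint Demo, Design Standup, Vendor Check-in, Release Standup, Budget Check-in, Sprint Call.
Research Call starts before Hiring Debrief ends → Hiring Debrief and Research Call overlap.
That's a conflict, so the schedule is not conflict-free.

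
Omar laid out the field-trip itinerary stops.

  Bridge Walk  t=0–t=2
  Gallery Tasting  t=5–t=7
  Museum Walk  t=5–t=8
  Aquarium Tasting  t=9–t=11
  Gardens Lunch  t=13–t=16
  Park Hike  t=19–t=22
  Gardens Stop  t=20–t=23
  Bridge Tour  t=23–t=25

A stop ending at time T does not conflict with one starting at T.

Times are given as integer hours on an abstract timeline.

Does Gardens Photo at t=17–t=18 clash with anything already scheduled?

No — it doesn't clash with anything

Bridge Walk: ends t=2 at or before Gardens Photo starts t=17 → clear.
Gallery Tasting: ends t=7 at or before Gardens Photo starts t=17 → clear.
Museum Walk: ends t=8 at or before Gardens Photo starts t=17 → clear.
Aquarium Tasting: ends t=11 at or before Gardens Photo starts t=17 → clear.
Gardens Lunch: ends t=16 at or before Gardens Photo starts t=17 → clear.
Park Hike: starts t=19 at or after Gardens Photo ends t=18 → clear.
Gardens Stop: starts t=20 at or after Gardens Photo ends t=18 → clear.
Bridge Tour: starts t=23 at or after Gardens Photo ends t=18 → clear.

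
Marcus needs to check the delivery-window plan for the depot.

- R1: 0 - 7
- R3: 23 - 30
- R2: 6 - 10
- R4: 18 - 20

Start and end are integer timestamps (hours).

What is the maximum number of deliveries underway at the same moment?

2

Sweep the timeline, counting +1 at each start and −1 at each end (ends before starts at a tie):
0 start R1 → 1
6 start R2 → 2
7 end R1 → 1
10 end R2 → 0
18 start R4 → 1
20 end R4 → 0
23 start R3 → 1
30 end R3 → 0
Peak is 2, at 6 (R1, R2).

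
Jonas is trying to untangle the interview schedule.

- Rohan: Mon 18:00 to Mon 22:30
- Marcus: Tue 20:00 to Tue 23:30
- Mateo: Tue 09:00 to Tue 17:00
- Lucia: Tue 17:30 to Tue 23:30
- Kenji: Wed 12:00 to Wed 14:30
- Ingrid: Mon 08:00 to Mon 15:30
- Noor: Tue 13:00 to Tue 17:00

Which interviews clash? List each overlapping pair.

Lucia & Marcus, Mateo & Noor

Check each pair: they overlap iff neither finishes before the other starts.
Sorted by start: Ingrid, Rohan, Mateo, Noor, Lucia, Marcus, Kenji.
Rohan starts after Ingrid ends — done with Ingrid.
Mateo starts after Rohan ends — done with Rohan.
Noor starts before Mateo ends → Mateo and Noor overlap.
Lucia starts after Mateo ends — done with Mateo.
Lucia starts after Noor ends — done with Noor.
Marcus starts before Lucia ends → Lucia and Marcus overlap.
Kenji starts after Lucia ends.
Kenji starts after Marcus ends.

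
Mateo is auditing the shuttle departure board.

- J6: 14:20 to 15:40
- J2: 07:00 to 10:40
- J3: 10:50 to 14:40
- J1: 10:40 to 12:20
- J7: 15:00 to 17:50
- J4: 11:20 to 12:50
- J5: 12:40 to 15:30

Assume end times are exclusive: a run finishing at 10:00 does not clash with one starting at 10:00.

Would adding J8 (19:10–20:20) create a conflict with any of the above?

No — it doesn't clash with anything

J2: ends 10:40 at or before J8 starts 19:10 → clear.
J1: ends 12:20 at or before J8 starts 19:10 → clear.
J3: ends 14:40 at or before J8 starts 19:10 → clear.
J4: ends 12:50 at or before J8 starts 19:10 → clear.
J5: ends 15:30 at or before J8 starts 19:10 → clear.
J6: ends 15:40 at or before J8 starts 19:10 → clear.
J7: ends 17:50 at or before J8 starts 19:10 → clear.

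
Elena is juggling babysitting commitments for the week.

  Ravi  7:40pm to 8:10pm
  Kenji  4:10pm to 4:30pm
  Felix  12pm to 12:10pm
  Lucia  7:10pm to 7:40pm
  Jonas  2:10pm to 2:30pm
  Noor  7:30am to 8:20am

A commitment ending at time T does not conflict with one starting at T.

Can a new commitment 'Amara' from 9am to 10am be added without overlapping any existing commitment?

Noor: ends 8:20am at or before Amara starts 9am → clear.
Felix: starts 12pm at or after Amara ends 10am → clear.
Jonas: starts 2:10pm at or after Amara ends 10am → clear.
Kenji: starts 4:10pm at or after Amara ends 10am → clear.
Lucia: starts 7:10pm at or after Amara ends 10am → clear.
Ravi: starts 7:40pm at or after Amara ends 10am → clear.

Yes — the slot is free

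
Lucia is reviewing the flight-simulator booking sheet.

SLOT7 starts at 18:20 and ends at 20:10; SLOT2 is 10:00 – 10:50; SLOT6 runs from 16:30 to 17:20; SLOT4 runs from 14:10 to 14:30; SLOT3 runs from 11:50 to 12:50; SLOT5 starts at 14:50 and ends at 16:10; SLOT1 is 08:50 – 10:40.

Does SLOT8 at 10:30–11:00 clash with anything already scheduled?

SLOT1: starts 08:50 before SLOT8 ends 11:00, and ends 10:40 after SLOT8 starts 10:30 → overlap.
SLOT2: starts 10:00 before SLOT8 ends 11:00, and ends 10:50 after SLOT8 starts 10:30 → overlap.
SLOT3: starts 11:50 at or after SLOT8 ends 11:00 → clear.
SLOT4: starts 14:10 at or after SLOT8 ends 11:00 → clear.
SLOT5: starts 14:50 at or after SLOT8 ends 11:00 → clear.
SLOT6: starts 16:30 at or after SLOT8 ends 11:00 → clear.
SLOT7: starts 18:20 at or after SLOT8 ends 11:00 → clear.
SLOT8 overlaps SLOT1, SLOT2.

Yes — it overlaps SLOT1, SLOT2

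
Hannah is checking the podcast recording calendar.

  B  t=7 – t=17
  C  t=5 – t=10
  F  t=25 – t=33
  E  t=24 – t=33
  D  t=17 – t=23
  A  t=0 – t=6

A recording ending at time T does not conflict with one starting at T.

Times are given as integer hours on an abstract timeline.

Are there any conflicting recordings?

Yes

Check each pair: they overlap iff neither finishes before the other starts.
Sorted by start: A, C, B, D, E, F.
C starts before A ends → A and C overlap.
That's a conflict, so the schedule is not conflict-free.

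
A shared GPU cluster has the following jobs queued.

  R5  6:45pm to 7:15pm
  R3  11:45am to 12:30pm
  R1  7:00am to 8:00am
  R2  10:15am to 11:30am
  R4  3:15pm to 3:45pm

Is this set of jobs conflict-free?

Yes

Sorted by start: R1, R2, R3, R4, R5.
R2 starts after R1 ends; R1 is clear from here.
R3 starts after R2 ends; R2 is clear from here.
R4 starts after R3 ends; R3 is clear from here.
R5 starts after R4 ends.
Every pair is clear; the schedule has no overlaps.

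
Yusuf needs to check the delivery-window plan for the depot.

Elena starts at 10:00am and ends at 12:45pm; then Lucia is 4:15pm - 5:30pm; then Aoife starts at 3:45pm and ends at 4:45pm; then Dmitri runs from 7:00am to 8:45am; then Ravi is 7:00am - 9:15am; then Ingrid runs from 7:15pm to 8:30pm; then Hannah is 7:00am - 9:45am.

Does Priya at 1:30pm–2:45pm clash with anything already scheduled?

Hannah: ends 9:45am at or before Priya starts 1:30pm → clear.
Ravi: ends 9:15am at or before Priya starts 1:30pm → clear.
Dmitri: ends 8:45am at or before Priya starts 1:30pm → clear.
Elena: ends 12:45pm at or before Priya starts 1:30pm → clear.
Aoife: starts 3:45pm at or after Priya ends 2:45pm → clear.
Lucia: starts 4:15pm at or after Priya ends 2:45pm → clear.
Ingrid: starts 7:15pm at or after Priya ends 2:45pm → clear.

No — it doesn't clash with anything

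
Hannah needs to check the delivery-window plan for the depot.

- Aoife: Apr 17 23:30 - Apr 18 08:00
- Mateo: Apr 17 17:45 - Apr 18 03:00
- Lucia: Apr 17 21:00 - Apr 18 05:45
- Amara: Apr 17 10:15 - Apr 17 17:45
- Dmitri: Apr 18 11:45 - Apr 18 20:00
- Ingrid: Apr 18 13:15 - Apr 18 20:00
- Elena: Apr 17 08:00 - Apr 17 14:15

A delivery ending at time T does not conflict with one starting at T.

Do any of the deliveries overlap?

Yes

Sorted by start: Elena, Amara, Mateo, Lucia, Aoife, Dmitri, Ingrid.
Amara starts before Elena ends → Elena and Amara overlap.
That's a conflict, so the schedule is not conflict-free.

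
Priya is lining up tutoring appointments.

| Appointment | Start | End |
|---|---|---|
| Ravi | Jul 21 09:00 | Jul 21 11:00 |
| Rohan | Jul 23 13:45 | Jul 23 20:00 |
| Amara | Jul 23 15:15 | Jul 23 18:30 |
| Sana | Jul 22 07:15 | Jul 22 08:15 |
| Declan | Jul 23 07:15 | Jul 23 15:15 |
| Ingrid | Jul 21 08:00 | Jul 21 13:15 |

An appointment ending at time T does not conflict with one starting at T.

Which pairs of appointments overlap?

Amara & Rohan, Declan & Rohan, Ingrid & Ravi

Two intervals overlap when each starts before the other ends.
Sorted by start: Ingrid, Ravi, Sana, Declan, Rohan, Amara.
Ravi starts before Ingrid ends → Ingrid and Ravi overlap.
Sana starts after Ingrid ends — done with Ingrid.
Sana starts after Ravi ends — done with Ravi.
Declan starts after Sana ends — done with Sana.
Rohan starts before Declan ends → Declan and Rohan overlap.
Amara starts exactly when Declan ends (back-to-back, no overlap).
Amara starts before Rohan ends → Rohan and Amara overlap.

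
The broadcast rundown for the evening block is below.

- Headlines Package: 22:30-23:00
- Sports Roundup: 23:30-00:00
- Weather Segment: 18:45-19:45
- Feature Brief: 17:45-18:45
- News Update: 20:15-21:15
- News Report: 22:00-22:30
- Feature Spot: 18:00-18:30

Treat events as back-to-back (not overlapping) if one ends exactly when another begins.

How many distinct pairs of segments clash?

Sorted by start: Feature Brief, Feature Spot, Weather Segment, News Update, News Report, Headlines Package, Sports Roundup.
Feature Spot starts before Feature Brief ends → Feature Brief and Feature Spot overlap.
Weather Segment starts exactly when Feature Brief ends (back-to-back, no overlap), so nothing later overlaps Feature Brief either.
Weather Segment starts after Feature Spot ends, so nothing later overlaps Feature Spot either.
News Update starts after Weather Segment ends, so nothing later overlaps Weather Segment either.
News Report starts after News Update ends, so nothing later overlaps News Update either.
Headlines Package starts exactly when News Report ends (back-to-back, no overlap), so nothing later overlaps News Report either.
Sports Roundup starts after Headlines Package ends.
Overlapping pairs: Feature Brief & Feature Spot — 1 in total.

1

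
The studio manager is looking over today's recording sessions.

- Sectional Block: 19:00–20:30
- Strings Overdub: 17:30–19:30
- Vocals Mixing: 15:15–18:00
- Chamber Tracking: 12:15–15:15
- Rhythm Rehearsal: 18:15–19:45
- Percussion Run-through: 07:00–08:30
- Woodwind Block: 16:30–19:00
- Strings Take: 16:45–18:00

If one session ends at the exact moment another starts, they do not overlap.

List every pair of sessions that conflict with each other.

Sorted by start: Percussion Run-through, Chamber Tracking, Vocals Mixing, Woodwind Block, Strings Take, Strings Overdub, Rhythm Rehearsal, Sectional Block.
Chamber Tracking starts after Percussion Run-through ends; Percussion Run-through is clear from here.
Vocals Mixing starts exactly when Chamber Tracking ends (back-to-back, no overlap); Chamber Tracking is clear from here.
Woodwind Block starts before Vocals Mixing ends → Vocals Mixing and Woodwind Block overlap.
Strings Take starts before Vocals Mixing ends → Vocals Mixing and Strings Take overlap.
Strings Overdub starts before Vocals Mixing ends → Vocals Mixing and Strings Overdub overlap.
Rhythm Rehearsal starts after Vocals Mixing ends; Vocals Mixing is clear from here.
Strings Take starts before Woodwind Block ends → Woodwind Block and Strings Take overlap.
Strings Overdub starts before Woodwind Block ends → Woodwind Block and Strings Overdub overlap.
Rhythm Rehearsal starts before Woodwind Block ends → Woodwind Block and Rhythm Rehearsal overlap.
Sectional Block starts exactly when Woodwind Block ends (back-to-back, no overlap).
Strings Overdub starts before Strings Take ends → Strings Take and Strings Overdub overlap.
Rhythm Rehearsal starts after Strings Take ends; Strings Take is clear from here.
Rhythm Rehearsal starts before Strings Overdub ends → Strings Overdub and Rhythm Rehearsal overlap.
Sectional Block starts before Strings Overdub ends → Strings Overdub and Sectional Block overlap.
Sectional Block starts before Rhythm Rehearsal ends → Rhythm Rehearsal and Sectional Block overlap.

Rhythm Rehearsal & Sectional Block, Rhythm Rehearsal & Strings Overdub, Rhythm Rehearsal & Woodwind Block, Sectional Block & Strings Overdub, Strings Overdub & Strings Take, Strings Overdub & Vocals Mixing, Strings Overdub & Woodwind Block, Strings Take & Vocals Mixing, Strings Take & Woodwind Block, Vocals Mixing & Woodwind Block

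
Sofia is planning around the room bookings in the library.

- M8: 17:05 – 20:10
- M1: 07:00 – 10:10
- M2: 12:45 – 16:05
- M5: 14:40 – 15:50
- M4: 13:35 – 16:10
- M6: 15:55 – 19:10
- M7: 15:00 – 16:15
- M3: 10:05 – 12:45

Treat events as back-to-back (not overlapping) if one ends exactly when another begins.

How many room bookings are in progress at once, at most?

4

Sort all start/end points and keep a running count:
07:00 start M1 → 1
10:05 start M3 → 2
10:10 end M1 → 1
12:45 end M3 → 0
12:45 start M2 → 1
13:35 start M4 → 2
14:40 start M5 → 3
15:00 start M7 → 4
15:50 end M5 → 3
15:55 start M6 → 4
16:05 end M2 → 3
16:10 end M4 → 2
16:15 end M7 → 1
17:05 start M8 → 2
19:10 end M6 → 1
20:10 end M8 → 0
Peak is 4, at 15:00 (M2, M4, M5, M7).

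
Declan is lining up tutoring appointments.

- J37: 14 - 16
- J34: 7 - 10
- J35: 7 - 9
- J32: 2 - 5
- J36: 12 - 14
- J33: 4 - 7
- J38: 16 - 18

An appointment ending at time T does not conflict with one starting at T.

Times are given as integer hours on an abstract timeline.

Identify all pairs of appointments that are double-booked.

J32 & J33, J34 & J35

Sorted by start: J32, J33, J34, J35, J36, J37, J38.
J33 starts before J32 ends → J32 and J33 overlap.
J34 starts after J32 ends — done with J32.
J34 starts exactly when J33 ends (back-to-back, no overlap) — done with J33.
J35 starts before J34 ends → J34 and J35 overlap.
J36 starts after J34 ends — done with J34.
J36 starts after J35 ends — done with J35.
J37 starts exactly when J36 ends (back-to-back, no overlap) — done with J36.
J38 starts exactly when J37 ends (back-to-back, no overlap).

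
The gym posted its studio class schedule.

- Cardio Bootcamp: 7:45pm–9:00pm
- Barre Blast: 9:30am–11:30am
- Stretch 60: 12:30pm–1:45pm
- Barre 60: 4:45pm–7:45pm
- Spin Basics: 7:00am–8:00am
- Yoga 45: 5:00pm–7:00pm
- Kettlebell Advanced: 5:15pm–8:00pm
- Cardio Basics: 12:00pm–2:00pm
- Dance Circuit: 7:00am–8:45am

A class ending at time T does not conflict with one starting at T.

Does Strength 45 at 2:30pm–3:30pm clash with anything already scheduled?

Dance Circuit: ends 8:45am at or before Strength 45 starts 2:30pm → clear.
Spin Basics: ends 8:00am at or before Strength 45 starts 2:30pm → clear.
Barre Blast: ends 11:30am at or before Strength 45 starts 2:30pm → clear.
Cardio Basics: ends 2:00pm at or before Strength 45 starts 2:30pm → clear.
Stretch 60: ends 1:45pm at or before Strength 45 starts 2:30pm → clear.
Barre 60: starts 4:45pm at or after Strength 45 ends 3:30pm → clear.
Yoga 45: starts 5:00pm at or after Strength 45 ends 3:30pm → clear.
Kettlebell Advanced: starts 5:15pm at or after Strength 45 ends 3:30pm → clear.
Cardio Bootcamp: starts 7:45pm at or after Strength 45 ends 3:30pm → clear.

No — it doesn't clash with anything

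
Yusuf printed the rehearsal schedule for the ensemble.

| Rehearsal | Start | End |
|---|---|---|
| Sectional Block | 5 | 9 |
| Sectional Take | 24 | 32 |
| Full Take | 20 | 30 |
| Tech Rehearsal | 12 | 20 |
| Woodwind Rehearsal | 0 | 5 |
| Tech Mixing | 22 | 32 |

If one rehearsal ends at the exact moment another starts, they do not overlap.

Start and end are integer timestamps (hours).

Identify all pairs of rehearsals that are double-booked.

Full Take & Sectional Take, Full Take & Tech Mixing, Sectional Take & Tech Mixing

Sorted by start: Woodwind Rehearsal, Sectional Block, Tech Rehearsal, Full Take, Tech Mixing, Sectional Take.
Sectional Block starts exactly when Woodwind Rehearsal ends (back-to-back, no overlap), so Woodwind Rehearsal has no further overlaps.
Tech Rehearsal starts after Sectional Block ends, so Sectional Block has no further overlaps.
Full Take starts exactly when Tech Rehearsal ends (back-to-back, no overlap), so Tech Rehearsal has no further overlaps.
Tech Mixing starts before Full Take ends → Full Take and Tech Mixing overlap.
Sectional Take starts before Full Take ends → Full Take and Sectional Take overlap.
Sectional Take starts before Tech Mixing ends → Tech Mixing and Sectional Take overlap.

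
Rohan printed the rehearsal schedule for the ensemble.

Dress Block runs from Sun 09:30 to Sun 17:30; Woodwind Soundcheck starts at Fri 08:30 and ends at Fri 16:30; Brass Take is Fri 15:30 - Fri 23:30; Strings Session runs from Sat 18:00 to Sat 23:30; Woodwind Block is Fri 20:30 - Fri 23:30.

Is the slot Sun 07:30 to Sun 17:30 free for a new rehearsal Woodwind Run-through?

Woodwind Soundcheck: ends Fri 16:30 at or before Woodwind Run-through starts Sun 07:30 → clear.
Brass Take: ends Fri 23:30 at or before Woodwind Run-through starts Sun 07:30 → clear.
Woodwind Block: ends Fri 23:30 at or before Woodwind Run-through starts Sun 07:30 → clear.
Strings Session: ends Sat 23:30 at or before Woodwind Run-through starts Sun 07:30 → clear.
Dress Block: starts Sun 09:30 before Woodwind Run-through ends Sun 17:30, and ends Sun 17:30 after Woodwind Run-through starts Sun 07:30 → overlap.
Woodwind Run-through overlaps Dress Block.

No — it overlaps Dress Block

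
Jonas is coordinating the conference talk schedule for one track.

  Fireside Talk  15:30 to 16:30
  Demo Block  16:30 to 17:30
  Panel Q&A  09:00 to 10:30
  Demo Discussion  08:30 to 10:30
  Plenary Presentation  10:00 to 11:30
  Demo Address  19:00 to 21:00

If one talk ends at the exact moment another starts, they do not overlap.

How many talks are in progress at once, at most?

Walk through starts and ends in time order (an end at T is processed before a start at T):
08:30 start Demo Discussion → 1
09:00 start Panel Q&A → 2
10:00 start Plenary Presentation → 3
10:30 end Demo Discussion → 2
10:30 end Panel Q&A → 1
11:30 end Plenary Presentation → 0
15:30 start Fireside Talk → 1
16:30 end Fireside Talk → 0
16:30 start Demo Block → 1
17:30 end Demo Block → 0
19:00 start Demo Address → 1
21:00 end Demo Address → 0
Peak is 3, at 10:00 (Demo Discussion, Panel Q&A, Plenary Presentation).

3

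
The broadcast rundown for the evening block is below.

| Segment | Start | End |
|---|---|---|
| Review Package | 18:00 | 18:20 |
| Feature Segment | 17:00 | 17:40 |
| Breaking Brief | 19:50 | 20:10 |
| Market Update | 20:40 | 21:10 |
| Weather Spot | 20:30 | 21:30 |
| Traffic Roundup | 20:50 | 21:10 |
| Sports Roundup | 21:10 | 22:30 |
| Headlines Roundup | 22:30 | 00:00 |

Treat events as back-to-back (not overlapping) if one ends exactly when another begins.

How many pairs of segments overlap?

4

Check each pair: they overlap iff neither finishes before the other starts.
Sorted by start: Feature Segment, Review Package, Breaking Brief, Weather Spot, Market Update, Traffic Roundup, Sports Roundup, Headlines Roundup.
Review Package starts after Feature Segment ends; Feature Segment is clear from here.
Breaking Brief starts after Review Package ends; Review Package is clear from here.
Weather Spot starts after Breaking Brief ends; Breaking Brief is clear from here.
Market Update starts before Weather Spot ends → Weather Spot and Market Update overlap.
Traffic Roundup starts before Weather Spot ends → Weather Spot and Traffic Roundup overlap.
Sports Roundup starts before Weather Spot ends → Weather Spot and Sports Roundup overlap.
Headlines Roundup starts after Weather Spot ends.
Traffic Roundup starts before Market Update ends → Market Update and Traffic Roundup overlap.
Sports Roundup starts exactly when Market Update ends (back-to-back, no overlap); Market Update is clear from here.
Sports Roundup starts exactly when Traffic Roundup ends (back-to-back, no overlap); Traffic Roundup is clear from here.
Headlines Roundup starts exactly when Sports Roundup ends (back-to-back, no overlap).
Overlapping pairs: Market Update & Traffic Roundup, Market Update & Weather Spot, Sports Roundup & Weather Spot, Traffic Roundup & Weather Spot — 4 in total.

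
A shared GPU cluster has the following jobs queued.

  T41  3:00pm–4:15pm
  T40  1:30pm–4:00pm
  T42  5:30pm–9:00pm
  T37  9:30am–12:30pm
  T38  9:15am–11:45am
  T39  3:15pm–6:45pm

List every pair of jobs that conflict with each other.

Check each pair: they overlap iff neither finishes before the other starts.
Sorted by start: T38, T37, T40, T41, T39, T42.
T37 starts before T38 ends → T38 and T37 overlap.
T40 starts after T38 ends, so T38 has no further overlaps.
T40 starts after T37 ends, so T37 has no further overlaps.
T41 starts before T40 ends → T40 and T41 overlap.
T39 starts before T40 ends → T40 and T39 overlap.
T42 starts after T40 ends.
T39 starts before T41 ends → T41 and T39 overlap.
T42 starts after T41 ends.
T42 starts before T39 ends → T39 and T42 overlap.

T37 & T38, T39 & T40, T39 & T41, T39 & T42, T40 & T41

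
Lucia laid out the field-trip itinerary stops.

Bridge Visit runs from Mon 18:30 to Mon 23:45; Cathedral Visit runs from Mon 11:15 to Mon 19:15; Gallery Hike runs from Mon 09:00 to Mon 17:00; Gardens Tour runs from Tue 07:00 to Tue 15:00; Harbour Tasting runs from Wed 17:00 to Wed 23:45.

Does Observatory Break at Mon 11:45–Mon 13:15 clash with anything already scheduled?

Yes — it overlaps Cathedral Visit, Gallery Hike

Gallery Hike: starts Mon 09:00 before Observatory Break ends Mon 13:15, and ends Mon 17:00 after Observatory Break starts Mon 11:45 → overlap.
Cathedral Visit: starts Mon 11:15 before Observatory Break ends Mon 13:15, and ends Mon 19:15 after Observatory Break starts Mon 11:45 → overlap.
Bridge Visit: starts Mon 18:30 at or after Observatory Break ends Mon 13:15 → clear.
Gardens Tour: starts Tue 07:00 at or after Observatory Break ends Mon 13:15 → clear.
Harbour Tasting: starts Wed 17:00 at or after Observatory Break ends Mon 13:15 → clear.
Observatory Break overlaps Cathedral Visit, Gallery Hike.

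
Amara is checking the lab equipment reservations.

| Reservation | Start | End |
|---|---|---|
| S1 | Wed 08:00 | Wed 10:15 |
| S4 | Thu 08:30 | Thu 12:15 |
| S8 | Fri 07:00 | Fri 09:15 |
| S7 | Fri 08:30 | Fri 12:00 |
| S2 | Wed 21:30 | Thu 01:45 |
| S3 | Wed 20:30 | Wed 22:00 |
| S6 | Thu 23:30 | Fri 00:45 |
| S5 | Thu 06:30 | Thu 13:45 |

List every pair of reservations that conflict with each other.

Sorted by start: S1, S3, S2, S5, S4, S6, S8, S7.
S3 starts after S1 ends — done with S1.
S2 starts before S3 ends → S3 and S2 overlap.
S5 starts after S3 ends — done with S3.
S5 starts after S2 ends — done with S2.
S4 starts before S5 ends → S5 and S4 overlap.
S6 starts after S5 ends — done with S5.
S6 starts after S4 ends — done with S4.
S8 starts after S6 ends — done with S6.
S7 starts before S8 ends → S8 and S7 overlap.

S2 & S3, S4 & S5, S7 & S8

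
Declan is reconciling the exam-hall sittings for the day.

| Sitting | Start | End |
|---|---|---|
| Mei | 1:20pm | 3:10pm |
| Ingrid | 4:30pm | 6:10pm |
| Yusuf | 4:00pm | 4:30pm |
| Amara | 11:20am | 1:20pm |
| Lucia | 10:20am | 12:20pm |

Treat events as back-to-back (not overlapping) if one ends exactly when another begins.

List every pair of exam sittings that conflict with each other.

Sorted by start: Lucia, Amara, Mei, Yusuf, Ingrid.
Amara starts before Lucia ends → Lucia and Amara overlap.
Mei starts after Lucia ends; Lucia is clear from here.
Mei starts exactly when Amara ends (back-to-back, no overlap); Amara is clear from here.
Yusuf starts after Mei ends; Mei is clear from here.
Ingrid starts exactly when Yusuf ends (back-to-back, no overlap).

Amara & Lucia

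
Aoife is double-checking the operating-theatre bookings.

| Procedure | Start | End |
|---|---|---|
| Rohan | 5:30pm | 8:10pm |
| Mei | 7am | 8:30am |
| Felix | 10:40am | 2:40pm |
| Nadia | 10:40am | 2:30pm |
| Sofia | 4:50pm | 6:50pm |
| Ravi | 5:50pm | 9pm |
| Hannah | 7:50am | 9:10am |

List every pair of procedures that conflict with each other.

Felix & Nadia, Hannah & Mei, Ravi & Rohan, Ravi & Sofia, Rohan & Sofia

Two intervals overlap when each starts before the other ends.
Sorted by start: Mei, Hannah, Nadia, Felix, Sofia, Rohan, Ravi.
Hannah starts before Mei ends → Mei and Hannah overlap.
Nadia starts after Mei ends — done with Mei.
Nadia starts after Hannah ends — done with Hannah.
Felix starts before Nadia ends → Nadia and Felix overlap.
Sofia starts after Nadia ends — done with Nadia.
Sofia starts after Felix ends — done with Felix.
Rohan starts before Sofia ends → Sofia and Rohan overlap.
Ravi starts before Sofia ends → Sofia and Ravi overlap.
Ravi starts before Rohan ends → Rohan and Ravi overlap.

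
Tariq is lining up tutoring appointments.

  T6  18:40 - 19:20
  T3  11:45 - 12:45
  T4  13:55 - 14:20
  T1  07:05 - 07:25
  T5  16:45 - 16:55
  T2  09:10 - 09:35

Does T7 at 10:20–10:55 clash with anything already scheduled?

No — it doesn't clash with anything

T1: ends 07:25 at or before T7 starts 10:20 → clear.
T2: ends 09:35 at or before T7 starts 10:20 → clear.
T3: starts 11:45 at or after T7 ends 10:55 → clear.
T4: starts 13:55 at or after T7 ends 10:55 → clear.
T5: starts 16:45 at or after T7 ends 10:55 → clear.
T6: starts 18:40 at or after T7 ends 10:55 → clear.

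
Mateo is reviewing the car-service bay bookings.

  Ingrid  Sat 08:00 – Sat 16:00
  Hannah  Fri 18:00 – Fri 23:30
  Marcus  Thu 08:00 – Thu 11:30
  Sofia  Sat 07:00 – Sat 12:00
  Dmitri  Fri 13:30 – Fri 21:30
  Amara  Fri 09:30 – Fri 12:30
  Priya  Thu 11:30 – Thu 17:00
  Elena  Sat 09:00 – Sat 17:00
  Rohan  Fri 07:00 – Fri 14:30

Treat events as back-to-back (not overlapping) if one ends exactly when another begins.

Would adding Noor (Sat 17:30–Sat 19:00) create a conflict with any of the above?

No — it doesn't clash with anything

Marcus: ends Thu 11:30 at or before Noor starts Sat 17:30 → clear.
Priya: ends Thu 17:00 at or before Noor starts Sat 17:30 → clear.
Rohan: ends Fri 14:30 at or before Noor starts Sat 17:30 → clear.
Amara: ends Fri 12:30 at or before Noor starts Sat 17:30 → clear.
Dmitri: ends Fri 21:30 at or before Noor starts Sat 17:30 → clear.
Hannah: ends Fri 23:30 at or before Noor starts Sat 17:30 → clear.
Sofia: ends Sat 12:00 at or before Noor starts Sat 17:30 → clear.
Ingrid: ends Sat 16:00 at or before Noor starts Sat 17:30 → clear.
Elena: ends Sat 17:00 at or before Noor starts Sat 17:30 → clear.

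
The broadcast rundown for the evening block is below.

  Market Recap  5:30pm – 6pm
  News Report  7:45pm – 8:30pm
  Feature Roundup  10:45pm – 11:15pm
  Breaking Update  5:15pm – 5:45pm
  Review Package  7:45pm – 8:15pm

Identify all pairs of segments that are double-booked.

Sorted by start: Breaking Update, Market Recap, News Report, Review Package, Feature Roundup.
Market Recap starts before Breaking Update ends → Breaking Update and Market Recap overlap.
News Report starts after Breaking Update ends, so nothing later overlaps Breaking Update either.
News Report starts after Market Recap ends, so nothing later overlaps Market Recap either.
Review Package starts before News Report ends → News Report and Review Package overlap.
Feature Roundup starts after News Report ends.
Feature Roundup starts after Review Package ends.

Breaking Update & Market Recap, News Report & Review Package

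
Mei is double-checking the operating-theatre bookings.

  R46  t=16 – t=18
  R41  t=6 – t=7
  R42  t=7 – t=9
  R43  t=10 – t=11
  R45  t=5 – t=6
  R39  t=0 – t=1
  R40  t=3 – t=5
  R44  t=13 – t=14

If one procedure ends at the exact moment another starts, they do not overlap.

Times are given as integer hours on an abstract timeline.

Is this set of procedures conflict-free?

Yes

Check each pair: they overlap iff neither finishes before the other starts.
Sorted by start: R39, R40, R45, R41, R42, R43, R44, R46.
R40 starts after R39 ends, so nothing later overlaps R39 either.
R45 starts exactly when R40 ends (back-to-back, no overlap), so nothing later overlaps R40 either.
R41 starts exactly when R45 ends (back-to-back, no overlap), so nothing later overlaps R45 either.
R42 starts exactly when R41 ends (back-to-back, no overlap), so nothing later overlaps R41 either.
R43 starts after R42 ends, so nothing later overlaps R42 either.
R44 starts after R43 ends, so nothing later overlaps R43 either.
R46 starts after R44 ends.
Every pair is clear; the schedule has no overlaps.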